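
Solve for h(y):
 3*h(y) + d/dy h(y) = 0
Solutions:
 h(y) = C1*exp(-3*y)


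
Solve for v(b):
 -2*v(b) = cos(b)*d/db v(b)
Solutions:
 v(b) = C1*(sin(b) - 1)/(sin(b) + 1)


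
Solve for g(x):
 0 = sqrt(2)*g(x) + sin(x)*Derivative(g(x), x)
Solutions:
 g(x) = C1*(cos(x) + 1)^(sqrt(2)/2)/(cos(x) - 1)^(sqrt(2)/2)


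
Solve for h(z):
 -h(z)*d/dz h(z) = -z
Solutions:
 h(z) = -sqrt(C1 + z^2)
 h(z) = sqrt(C1 + z^2)


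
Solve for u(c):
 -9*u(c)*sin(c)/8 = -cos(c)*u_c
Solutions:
 u(c) = C1/cos(c)^(9/8)


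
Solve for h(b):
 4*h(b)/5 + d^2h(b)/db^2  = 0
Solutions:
 h(b) = C1*sin(2*sqrt(5)*b/5) + C2*cos(2*sqrt(5)*b/5)


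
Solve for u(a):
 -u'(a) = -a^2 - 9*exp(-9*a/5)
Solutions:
 u(a) = C1 + a^3/3 - 5*exp(-9*a/5)


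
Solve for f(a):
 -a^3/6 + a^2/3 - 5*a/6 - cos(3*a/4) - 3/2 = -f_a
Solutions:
 f(a) = C1 + a^4/24 - a^3/9 + 5*a^2/12 + 3*a/2 + 4*sin(3*a/4)/3


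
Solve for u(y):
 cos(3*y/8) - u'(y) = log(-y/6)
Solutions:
 u(y) = C1 - y*log(-y) + y + y*log(6) + 8*sin(3*y/8)/3


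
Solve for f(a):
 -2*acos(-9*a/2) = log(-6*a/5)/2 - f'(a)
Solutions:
 f(a) = C1 + a*log(-a)/2 + 2*a*acos(-9*a/2) - a*log(5) - a/2 + a*log(30)/2 + 2*sqrt(4 - 81*a^2)/9


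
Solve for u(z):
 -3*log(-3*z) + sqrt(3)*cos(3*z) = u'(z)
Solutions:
 u(z) = C1 - 3*z*log(-z) - 3*z*log(3) + 3*z + sqrt(3)*sin(3*z)/3


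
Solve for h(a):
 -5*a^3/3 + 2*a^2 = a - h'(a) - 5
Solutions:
 h(a) = C1 + 5*a^4/12 - 2*a^3/3 + a^2/2 - 5*a


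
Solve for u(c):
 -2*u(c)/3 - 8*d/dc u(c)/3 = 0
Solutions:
 u(c) = C1*exp(-c/4)


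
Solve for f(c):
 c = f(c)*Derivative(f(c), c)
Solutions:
 f(c) = -sqrt(C1 + c^2)
 f(c) = sqrt(C1 + c^2)


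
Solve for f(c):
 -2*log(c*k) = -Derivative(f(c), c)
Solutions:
 f(c) = C1 + 2*c*log(c*k) - 2*c


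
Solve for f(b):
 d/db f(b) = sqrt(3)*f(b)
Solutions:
 f(b) = C1*exp(sqrt(3)*b)


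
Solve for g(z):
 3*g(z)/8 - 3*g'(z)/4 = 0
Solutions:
 g(z) = C1*exp(z/2)


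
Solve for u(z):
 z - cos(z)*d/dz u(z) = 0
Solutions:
 u(z) = C1 + Integral(z/cos(z), z)


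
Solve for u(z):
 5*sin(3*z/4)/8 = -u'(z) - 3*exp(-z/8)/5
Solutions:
 u(z) = C1 + 5*cos(3*z/4)/6 + 24*exp(-z/8)/5


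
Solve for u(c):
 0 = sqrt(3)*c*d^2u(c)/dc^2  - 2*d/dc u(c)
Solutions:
 u(c) = C1 + C2*c^(1 + 2*sqrt(3)/3)


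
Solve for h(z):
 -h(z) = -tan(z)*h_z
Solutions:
 h(z) = C1*sin(z)


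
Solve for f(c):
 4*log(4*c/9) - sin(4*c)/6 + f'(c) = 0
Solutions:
 f(c) = C1 - 4*c*log(c) - 8*c*log(2) + 4*c + 8*c*log(3) - cos(4*c)/24


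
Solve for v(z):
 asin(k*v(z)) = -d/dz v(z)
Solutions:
 Integral(1/asin(_y*k), (_y, v(z))) = C1 - z


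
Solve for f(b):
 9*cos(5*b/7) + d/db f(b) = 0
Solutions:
 f(b) = C1 - 63*sin(5*b/7)/5


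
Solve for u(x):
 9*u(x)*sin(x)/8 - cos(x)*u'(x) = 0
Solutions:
 u(x) = C1/cos(x)^(9/8)


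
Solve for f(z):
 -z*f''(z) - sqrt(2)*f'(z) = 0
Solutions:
 f(z) = C1 + C2*z^(1 - sqrt(2))


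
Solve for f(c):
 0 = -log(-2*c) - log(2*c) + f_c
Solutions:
 f(c) = C1 + 2*c*log(c) + c*(-2 + 2*log(2) + I*pi)


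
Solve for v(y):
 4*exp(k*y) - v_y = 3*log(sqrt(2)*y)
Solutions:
 v(y) = C1 - 3*y*log(y) + y*(3 - 3*log(2)/2) + Piecewise((4*exp(k*y)/k, Ne(k, 0)), (4*y, True))


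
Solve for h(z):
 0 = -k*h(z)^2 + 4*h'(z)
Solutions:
 h(z) = -4/(C1 + k*z)


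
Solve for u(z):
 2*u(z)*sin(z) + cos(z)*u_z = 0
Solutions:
 u(z) = C1*cos(z)^2


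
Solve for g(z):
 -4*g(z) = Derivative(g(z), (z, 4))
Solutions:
 g(z) = (C1*sin(z) + C2*cos(z))*exp(-z) + (C3*sin(z) + C4*cos(z))*exp(z)


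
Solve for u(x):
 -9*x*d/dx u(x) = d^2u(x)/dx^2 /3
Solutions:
 u(x) = C1 + C2*erf(3*sqrt(6)*x/2)


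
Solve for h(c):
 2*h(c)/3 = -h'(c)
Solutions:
 h(c) = C1*exp(-2*c/3)


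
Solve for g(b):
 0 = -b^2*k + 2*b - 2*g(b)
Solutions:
 g(b) = b*(-b*k + 2)/2


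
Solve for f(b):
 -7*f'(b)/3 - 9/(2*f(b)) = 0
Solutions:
 f(b) = -sqrt(C1 - 189*b)/7
 f(b) = sqrt(C1 - 189*b)/7


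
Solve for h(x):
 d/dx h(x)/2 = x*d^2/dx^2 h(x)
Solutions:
 h(x) = C1 + C2*x^(3/2)


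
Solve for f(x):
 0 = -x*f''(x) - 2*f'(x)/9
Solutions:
 f(x) = C1 + C2*x^(7/9)


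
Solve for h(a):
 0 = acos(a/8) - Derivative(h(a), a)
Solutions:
 h(a) = C1 + a*acos(a/8) - sqrt(64 - a^2)


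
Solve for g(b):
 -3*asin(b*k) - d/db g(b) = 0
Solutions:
 g(b) = C1 - 3*Piecewise((b*asin(b*k) + sqrt(-b^2*k^2 + 1)/k, Ne(k, 0)), (0, True))


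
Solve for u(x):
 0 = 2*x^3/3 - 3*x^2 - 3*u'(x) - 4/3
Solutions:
 u(x) = C1 + x^4/18 - x^3/3 - 4*x/9


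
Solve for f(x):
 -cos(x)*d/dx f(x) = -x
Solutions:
 f(x) = C1 + Integral(x/cos(x), x)


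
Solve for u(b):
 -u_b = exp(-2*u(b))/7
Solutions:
 u(b) = log(-sqrt(C1 - 14*b)) - log(7)
 u(b) = log(C1 - 14*b)/2 - log(7)


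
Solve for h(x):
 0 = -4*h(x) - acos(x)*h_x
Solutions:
 h(x) = C1*exp(-4*Integral(1/acos(x), x))


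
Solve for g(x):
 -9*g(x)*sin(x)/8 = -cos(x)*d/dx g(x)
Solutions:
 g(x) = C1/cos(x)^(9/8)


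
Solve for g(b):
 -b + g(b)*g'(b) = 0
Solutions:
 g(b) = -sqrt(C1 + b^2)
 g(b) = sqrt(C1 + b^2)


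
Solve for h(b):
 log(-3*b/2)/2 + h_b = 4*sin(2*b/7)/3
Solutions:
 h(b) = C1 - b*log(-b)/2 - b*log(3) + b/2 + b*log(6)/2 - 14*cos(2*b/7)/3


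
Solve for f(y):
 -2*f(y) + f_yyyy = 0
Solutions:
 f(y) = C1*exp(-2^(1/4)*y) + C2*exp(2^(1/4)*y) + C3*sin(2^(1/4)*y) + C4*cos(2^(1/4)*y)


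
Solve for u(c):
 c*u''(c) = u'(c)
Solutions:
 u(c) = C1 + C2*c^2


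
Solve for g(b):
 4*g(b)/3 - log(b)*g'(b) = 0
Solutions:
 g(b) = C1*exp(4*li(b)/3)


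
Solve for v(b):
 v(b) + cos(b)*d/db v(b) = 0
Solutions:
 v(b) = C1*sqrt(sin(b) - 1)/sqrt(sin(b) + 1)


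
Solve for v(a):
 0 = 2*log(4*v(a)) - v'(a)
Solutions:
 -Integral(1/(log(_y) + 2*log(2)), (_y, v(a)))/2 = C1 - a


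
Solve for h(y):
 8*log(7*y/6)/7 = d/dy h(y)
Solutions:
 h(y) = C1 + 8*y*log(y)/7 - 8*y*log(6)/7 - 8*y/7 + 8*y*log(7)/7


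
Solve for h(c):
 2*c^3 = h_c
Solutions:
 h(c) = C1 + c^4/2


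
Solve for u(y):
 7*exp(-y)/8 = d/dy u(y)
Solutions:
 u(y) = C1 - 7*exp(-y)/8


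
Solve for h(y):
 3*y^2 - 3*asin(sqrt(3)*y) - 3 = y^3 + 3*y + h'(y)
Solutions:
 h(y) = C1 - y^4/4 + y^3 - 3*y^2/2 - 3*y*asin(sqrt(3)*y) - 3*y - sqrt(3)*sqrt(1 - 3*y^2)


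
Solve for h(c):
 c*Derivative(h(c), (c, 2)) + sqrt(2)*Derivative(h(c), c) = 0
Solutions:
 h(c) = C1 + C2*c^(1 - sqrt(2))


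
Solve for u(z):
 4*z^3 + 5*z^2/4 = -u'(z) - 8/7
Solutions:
 u(z) = C1 - z^4 - 5*z^3/12 - 8*z/7


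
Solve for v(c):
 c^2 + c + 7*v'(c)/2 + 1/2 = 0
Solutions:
 v(c) = C1 - 2*c^3/21 - c^2/7 - c/7


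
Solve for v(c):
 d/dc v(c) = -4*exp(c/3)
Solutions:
 v(c) = C1 - 12*exp(c/3)


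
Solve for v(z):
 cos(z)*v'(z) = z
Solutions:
 v(z) = C1 + Integral(z/cos(z), z)


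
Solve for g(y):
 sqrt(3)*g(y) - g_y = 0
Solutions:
 g(y) = C1*exp(sqrt(3)*y)


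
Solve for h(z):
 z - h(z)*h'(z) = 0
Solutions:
 h(z) = -sqrt(C1 + z^2)
 h(z) = sqrt(C1 + z^2)


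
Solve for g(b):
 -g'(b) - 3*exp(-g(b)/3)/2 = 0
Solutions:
 g(b) = 3*log(C1 - b/2)


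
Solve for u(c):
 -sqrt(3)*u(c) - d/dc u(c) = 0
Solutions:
 u(c) = C1*exp(-sqrt(3)*c)


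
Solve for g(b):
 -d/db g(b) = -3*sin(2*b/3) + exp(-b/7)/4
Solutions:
 g(b) = C1 - 9*cos(2*b/3)/2 + 7*exp(-b/7)/4


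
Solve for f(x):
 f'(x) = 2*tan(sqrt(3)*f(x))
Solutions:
 f(x) = sqrt(3)*(pi - asin(C1*exp(2*sqrt(3)*x)))/3
 f(x) = sqrt(3)*asin(C1*exp(2*sqrt(3)*x))/3


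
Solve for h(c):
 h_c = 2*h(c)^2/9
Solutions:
 h(c) = -9/(C1 + 2*c)


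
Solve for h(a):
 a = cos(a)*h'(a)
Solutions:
 h(a) = C1 + Integral(a/cos(a), a)


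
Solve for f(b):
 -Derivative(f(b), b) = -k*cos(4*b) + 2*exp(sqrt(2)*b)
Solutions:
 f(b) = C1 + k*sin(4*b)/4 - sqrt(2)*exp(sqrt(2)*b)


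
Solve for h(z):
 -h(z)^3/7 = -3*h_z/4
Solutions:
 h(z) = -sqrt(42)*sqrt(-1/(C1 + 4*z))/2
 h(z) = sqrt(42)*sqrt(-1/(C1 + 4*z))/2


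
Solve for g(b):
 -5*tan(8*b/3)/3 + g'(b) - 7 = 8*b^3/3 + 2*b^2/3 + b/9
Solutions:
 g(b) = C1 + 2*b^4/3 + 2*b^3/9 + b^2/18 + 7*b - 5*log(cos(8*b/3))/8


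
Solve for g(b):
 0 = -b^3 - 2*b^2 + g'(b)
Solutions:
 g(b) = C1 + b^4/4 + 2*b^3/3


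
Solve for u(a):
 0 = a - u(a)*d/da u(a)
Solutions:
 u(a) = -sqrt(C1 + a^2)
 u(a) = sqrt(C1 + a^2)


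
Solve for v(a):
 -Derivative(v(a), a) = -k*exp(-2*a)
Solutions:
 v(a) = C1 - k*exp(-2*a)/2


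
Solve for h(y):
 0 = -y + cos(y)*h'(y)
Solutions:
 h(y) = C1 + Integral(y/cos(y), y)


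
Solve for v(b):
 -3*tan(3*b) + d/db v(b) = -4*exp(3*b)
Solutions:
 v(b) = C1 - 4*exp(3*b)/3 - log(cos(3*b))


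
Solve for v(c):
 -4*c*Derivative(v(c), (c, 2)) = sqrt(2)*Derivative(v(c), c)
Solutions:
 v(c) = C1 + C2*c^(1 - sqrt(2)/4)


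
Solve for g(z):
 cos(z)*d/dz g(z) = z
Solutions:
 g(z) = C1 + Integral(z/cos(z), z)


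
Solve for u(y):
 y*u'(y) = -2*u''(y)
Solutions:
 u(y) = C1 + C2*erf(y/2)


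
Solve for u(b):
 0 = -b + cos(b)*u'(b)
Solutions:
 u(b) = C1 + Integral(b/cos(b), b)


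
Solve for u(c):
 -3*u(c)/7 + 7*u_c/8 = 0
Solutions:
 u(c) = C1*exp(24*c/49)


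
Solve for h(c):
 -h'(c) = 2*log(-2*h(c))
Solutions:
 Integral(1/(log(-_y) + log(2)), (_y, h(c)))/2 = C1 - c


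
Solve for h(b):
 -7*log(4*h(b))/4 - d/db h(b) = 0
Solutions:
 4*Integral(1/(log(_y) + 2*log(2)), (_y, h(b)))/7 = C1 - b


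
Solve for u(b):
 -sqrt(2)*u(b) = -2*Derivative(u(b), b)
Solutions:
 u(b) = C1*exp(sqrt(2)*b/2)


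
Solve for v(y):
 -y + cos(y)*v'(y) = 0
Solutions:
 v(y) = C1 + Integral(y/cos(y), y)


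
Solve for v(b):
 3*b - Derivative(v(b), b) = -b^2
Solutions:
 v(b) = C1 + b^3/3 + 3*b^2/2


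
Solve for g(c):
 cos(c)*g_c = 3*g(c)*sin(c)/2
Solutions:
 g(c) = C1/cos(c)^(3/2)


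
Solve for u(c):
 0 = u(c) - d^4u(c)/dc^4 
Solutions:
 u(c) = C1*exp(-c) + C2*exp(c) + C3*sin(c) + C4*cos(c)


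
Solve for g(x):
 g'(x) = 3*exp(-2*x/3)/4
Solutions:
 g(x) = C1 - 9*exp(-2*x/3)/8


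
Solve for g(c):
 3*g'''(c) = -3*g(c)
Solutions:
 g(c) = C3*exp(-c) + (C1*sin(sqrt(3)*c/2) + C2*cos(sqrt(3)*c/2))*exp(c/2)


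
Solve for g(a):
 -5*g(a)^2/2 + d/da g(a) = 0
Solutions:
 g(a) = -2/(C1 + 5*a)


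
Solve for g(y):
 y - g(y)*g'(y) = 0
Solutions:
 g(y) = -sqrt(C1 + y^2)
 g(y) = sqrt(C1 + y^2)


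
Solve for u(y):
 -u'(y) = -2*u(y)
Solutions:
 u(y) = C1*exp(2*y)


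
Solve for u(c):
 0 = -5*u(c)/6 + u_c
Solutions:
 u(c) = C1*exp(5*c/6)


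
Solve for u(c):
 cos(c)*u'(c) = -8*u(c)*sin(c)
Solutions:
 u(c) = C1*cos(c)^8


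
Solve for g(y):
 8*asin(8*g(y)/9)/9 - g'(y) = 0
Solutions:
 Integral(1/asin(8*_y/9), (_y, g(y))) = C1 + 8*y/9


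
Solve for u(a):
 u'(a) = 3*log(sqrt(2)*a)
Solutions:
 u(a) = C1 + 3*a*log(a) - 3*a + 3*a*log(2)/2


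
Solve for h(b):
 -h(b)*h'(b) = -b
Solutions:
 h(b) = -sqrt(C1 + b^2)
 h(b) = sqrt(C1 + b^2)


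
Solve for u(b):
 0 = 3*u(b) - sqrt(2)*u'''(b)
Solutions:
 u(b) = C3*exp(2^(5/6)*3^(1/3)*b/2) + (C1*sin(6^(5/6)*b/4) + C2*cos(6^(5/6)*b/4))*exp(-2^(5/6)*3^(1/3)*b/4)


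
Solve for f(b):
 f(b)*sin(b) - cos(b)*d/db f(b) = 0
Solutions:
 f(b) = C1/cos(b)


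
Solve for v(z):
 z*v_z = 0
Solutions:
 v(z) = C1


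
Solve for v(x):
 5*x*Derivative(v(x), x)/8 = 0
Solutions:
 v(x) = C1


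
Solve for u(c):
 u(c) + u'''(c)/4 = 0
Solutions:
 u(c) = C3*exp(-2^(2/3)*c) + (C1*sin(2^(2/3)*sqrt(3)*c/2) + C2*cos(2^(2/3)*sqrt(3)*c/2))*exp(2^(2/3)*c/2)


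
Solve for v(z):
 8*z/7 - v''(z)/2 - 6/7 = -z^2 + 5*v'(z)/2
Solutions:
 v(z) = C1 + C2*exp(-5*z) + 2*z^3/15 + 26*z^2/175 - 352*z/875


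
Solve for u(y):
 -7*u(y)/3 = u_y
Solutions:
 u(y) = C1*exp(-7*y/3)


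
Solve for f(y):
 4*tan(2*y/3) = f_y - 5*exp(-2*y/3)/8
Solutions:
 f(y) = C1 + 3*log(tan(2*y/3)^2 + 1) - 15*exp(-2*y/3)/16


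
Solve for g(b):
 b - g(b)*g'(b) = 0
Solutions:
 g(b) = -sqrt(C1 + b^2)
 g(b) = sqrt(C1 + b^2)


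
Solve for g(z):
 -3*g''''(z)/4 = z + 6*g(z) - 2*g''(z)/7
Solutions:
 g(z) = -z/6 + (C1*sin(2^(3/4)*z*sin(atan(sqrt(878)/2)/2)) + C2*cos(2^(3/4)*z*sin(atan(sqrt(878)/2)/2)))*exp(-2^(3/4)*z*cos(atan(sqrt(878)/2)/2)) + (C3*sin(2^(3/4)*z*sin(atan(sqrt(878)/2)/2)) + C4*cos(2^(3/4)*z*sin(atan(sqrt(878)/2)/2)))*exp(2^(3/4)*z*cos(atan(sqrt(878)/2)/2))


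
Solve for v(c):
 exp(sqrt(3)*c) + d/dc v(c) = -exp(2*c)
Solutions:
 v(c) = C1 - exp(2*c)/2 - sqrt(3)*exp(sqrt(3)*c)/3


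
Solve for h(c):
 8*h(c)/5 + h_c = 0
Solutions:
 h(c) = C1*exp(-8*c/5)


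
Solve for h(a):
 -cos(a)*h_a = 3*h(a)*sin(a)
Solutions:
 h(a) = C1*cos(a)^3


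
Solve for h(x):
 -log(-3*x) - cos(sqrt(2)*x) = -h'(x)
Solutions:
 h(x) = C1 + x*log(-x) - x + x*log(3) + sqrt(2)*sin(sqrt(2)*x)/2


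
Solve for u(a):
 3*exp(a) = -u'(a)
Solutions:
 u(a) = C1 - 3*exp(a)


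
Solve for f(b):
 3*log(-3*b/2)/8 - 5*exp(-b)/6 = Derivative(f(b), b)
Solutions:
 f(b) = C1 + 3*b*log(-b)/8 + 3*b*(-1 - log(2) + log(3))/8 + 5*exp(-b)/6


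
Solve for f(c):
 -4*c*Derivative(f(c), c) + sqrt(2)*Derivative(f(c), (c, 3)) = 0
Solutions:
 f(c) = C1 + Integral(C2*airyai(sqrt(2)*c) + C3*airybi(sqrt(2)*c), c)


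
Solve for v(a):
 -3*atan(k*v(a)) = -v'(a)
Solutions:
 Integral(1/atan(_y*k), (_y, v(a))) = C1 + 3*a


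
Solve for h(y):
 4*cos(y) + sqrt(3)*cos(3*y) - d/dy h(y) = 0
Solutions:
 h(y) = C1 + 4*sin(y) + sqrt(3)*sin(3*y)/3


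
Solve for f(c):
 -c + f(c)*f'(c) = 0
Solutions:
 f(c) = -sqrt(C1 + c^2)
 f(c) = sqrt(C1 + c^2)


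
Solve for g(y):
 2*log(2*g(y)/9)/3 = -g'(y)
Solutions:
 3*Integral(1/(log(_y) - 2*log(3) + log(2)), (_y, g(y)))/2 = C1 - y


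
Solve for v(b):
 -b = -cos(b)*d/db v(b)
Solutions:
 v(b) = C1 + Integral(b/cos(b), b)


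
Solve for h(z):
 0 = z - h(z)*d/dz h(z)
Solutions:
 h(z) = -sqrt(C1 + z^2)
 h(z) = sqrt(C1 + z^2)


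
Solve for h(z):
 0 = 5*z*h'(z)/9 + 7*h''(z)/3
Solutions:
 h(z) = C1 + C2*erf(sqrt(210)*z/42)


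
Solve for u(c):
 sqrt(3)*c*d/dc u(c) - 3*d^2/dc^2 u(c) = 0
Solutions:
 u(c) = C1 + C2*erfi(sqrt(2)*3^(3/4)*c/6)


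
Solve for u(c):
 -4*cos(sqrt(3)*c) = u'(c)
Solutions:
 u(c) = C1 - 4*sqrt(3)*sin(sqrt(3)*c)/3


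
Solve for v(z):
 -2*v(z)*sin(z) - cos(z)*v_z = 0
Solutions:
 v(z) = C1*cos(z)^2


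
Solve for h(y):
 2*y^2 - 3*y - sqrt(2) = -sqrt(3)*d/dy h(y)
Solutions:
 h(y) = C1 - 2*sqrt(3)*y^3/9 + sqrt(3)*y^2/2 + sqrt(6)*y/3


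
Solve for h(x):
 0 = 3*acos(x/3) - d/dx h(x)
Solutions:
 h(x) = C1 + 3*x*acos(x/3) - 3*sqrt(9 - x^2)


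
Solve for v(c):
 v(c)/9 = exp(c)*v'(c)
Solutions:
 v(c) = C1*exp(-exp(-c)/9)


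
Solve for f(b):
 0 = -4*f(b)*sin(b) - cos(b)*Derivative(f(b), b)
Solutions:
 f(b) = C1*cos(b)^4


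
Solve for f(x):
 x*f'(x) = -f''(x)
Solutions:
 f(x) = C1 + C2*erf(sqrt(2)*x/2)


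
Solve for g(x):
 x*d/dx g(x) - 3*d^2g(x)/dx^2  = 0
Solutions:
 g(x) = C1 + C2*erfi(sqrt(6)*x/6)


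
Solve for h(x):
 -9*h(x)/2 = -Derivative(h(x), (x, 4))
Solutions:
 h(x) = C1*exp(-2^(3/4)*sqrt(3)*x/2) + C2*exp(2^(3/4)*sqrt(3)*x/2) + C3*sin(2^(3/4)*sqrt(3)*x/2) + C4*cos(2^(3/4)*sqrt(3)*x/2)


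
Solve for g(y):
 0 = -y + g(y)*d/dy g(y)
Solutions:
 g(y) = -sqrt(C1 + y^2)
 g(y) = sqrt(C1 + y^2)


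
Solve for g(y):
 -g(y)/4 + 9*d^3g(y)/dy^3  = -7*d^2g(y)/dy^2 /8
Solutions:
 g(y) = C1*exp(-y*(49/(216*sqrt(417846) + 139625)^(1/3) + 14 + (216*sqrt(417846) + 139625)^(1/3))/432)*sin(sqrt(3)*y*(-(216*sqrt(417846) + 139625)^(1/3) + 49/(216*sqrt(417846) + 139625)^(1/3))/432) + C2*exp(-y*(49/(216*sqrt(417846) + 139625)^(1/3) + 14 + (216*sqrt(417846) + 139625)^(1/3))/432)*cos(sqrt(3)*y*(-(216*sqrt(417846) + 139625)^(1/3) + 49/(216*sqrt(417846) + 139625)^(1/3))/432) + C3*exp(y*(-7 + 49/(216*sqrt(417846) + 139625)^(1/3) + (216*sqrt(417846) + 139625)^(1/3))/216)


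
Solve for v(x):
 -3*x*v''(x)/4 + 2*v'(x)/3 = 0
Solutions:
 v(x) = C1 + C2*x^(17/9)


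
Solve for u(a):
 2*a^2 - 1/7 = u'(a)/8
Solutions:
 u(a) = C1 + 16*a^3/3 - 8*a/7


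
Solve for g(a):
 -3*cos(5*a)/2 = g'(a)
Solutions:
 g(a) = C1 - 3*sin(5*a)/10


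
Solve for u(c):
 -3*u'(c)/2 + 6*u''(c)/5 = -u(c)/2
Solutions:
 u(c) = (C1*sin(sqrt(15)*c/24) + C2*cos(sqrt(15)*c/24))*exp(5*c/8)


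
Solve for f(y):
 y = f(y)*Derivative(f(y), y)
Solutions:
 f(y) = -sqrt(C1 + y^2)
 f(y) = sqrt(C1 + y^2)


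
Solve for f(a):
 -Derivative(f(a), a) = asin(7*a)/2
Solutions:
 f(a) = C1 - a*asin(7*a)/2 - sqrt(1 - 49*a^2)/14


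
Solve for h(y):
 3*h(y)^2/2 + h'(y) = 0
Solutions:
 h(y) = 2/(C1 + 3*y)


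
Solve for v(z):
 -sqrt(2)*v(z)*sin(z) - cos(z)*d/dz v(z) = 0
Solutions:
 v(z) = C1*cos(z)^(sqrt(2))


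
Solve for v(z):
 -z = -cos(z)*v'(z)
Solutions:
 v(z) = C1 + Integral(z/cos(z), z)


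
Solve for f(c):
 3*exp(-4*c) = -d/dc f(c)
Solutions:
 f(c) = C1 + 3*exp(-4*c)/4


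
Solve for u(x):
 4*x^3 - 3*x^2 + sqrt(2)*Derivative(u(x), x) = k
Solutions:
 u(x) = C1 + sqrt(2)*k*x/2 - sqrt(2)*x^4/2 + sqrt(2)*x^3/2


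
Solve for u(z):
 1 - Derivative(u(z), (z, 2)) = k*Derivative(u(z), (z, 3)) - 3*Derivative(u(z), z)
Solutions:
 u(z) = C1 + C2*exp(z*(sqrt(12*k + 1) - 1)/(2*k)) + C3*exp(-z*(sqrt(12*k + 1) + 1)/(2*k)) - z/3


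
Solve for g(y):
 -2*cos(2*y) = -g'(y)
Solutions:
 g(y) = C1 + sin(2*y)


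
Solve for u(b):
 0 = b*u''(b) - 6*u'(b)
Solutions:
 u(b) = C1 + C2*b^7


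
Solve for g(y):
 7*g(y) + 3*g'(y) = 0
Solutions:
 g(y) = C1*exp(-7*y/3)


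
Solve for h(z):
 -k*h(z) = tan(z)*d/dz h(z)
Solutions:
 h(z) = C1*exp(-k*log(sin(z)))


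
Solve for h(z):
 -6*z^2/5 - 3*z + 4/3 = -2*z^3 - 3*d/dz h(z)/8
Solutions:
 h(z) = C1 - 4*z^4/3 + 16*z^3/15 + 4*z^2 - 32*z/9


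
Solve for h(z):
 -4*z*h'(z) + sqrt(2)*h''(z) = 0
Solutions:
 h(z) = C1 + C2*erfi(2^(1/4)*z)


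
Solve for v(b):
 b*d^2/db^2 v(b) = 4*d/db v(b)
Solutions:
 v(b) = C1 + C2*b^5


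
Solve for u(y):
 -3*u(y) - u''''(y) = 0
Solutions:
 u(y) = (C1*sin(sqrt(2)*3^(1/4)*y/2) + C2*cos(sqrt(2)*3^(1/4)*y/2))*exp(-sqrt(2)*3^(1/4)*y/2) + (C3*sin(sqrt(2)*3^(1/4)*y/2) + C4*cos(sqrt(2)*3^(1/4)*y/2))*exp(sqrt(2)*3^(1/4)*y/2)


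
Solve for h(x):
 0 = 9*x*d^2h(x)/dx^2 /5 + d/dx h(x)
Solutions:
 h(x) = C1 + C2*x^(4/9)


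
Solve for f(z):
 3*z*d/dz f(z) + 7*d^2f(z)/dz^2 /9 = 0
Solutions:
 f(z) = C1 + C2*erf(3*sqrt(42)*z/14)


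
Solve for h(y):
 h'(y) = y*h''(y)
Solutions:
 h(y) = C1 + C2*y^2


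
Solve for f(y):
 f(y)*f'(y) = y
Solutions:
 f(y) = -sqrt(C1 + y^2)
 f(y) = sqrt(C1 + y^2)


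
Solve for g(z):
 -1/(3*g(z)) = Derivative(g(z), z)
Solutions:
 g(z) = -sqrt(C1 - 6*z)/3
 g(z) = sqrt(C1 - 6*z)/3


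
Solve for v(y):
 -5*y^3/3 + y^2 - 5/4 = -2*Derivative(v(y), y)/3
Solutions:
 v(y) = C1 + 5*y^4/8 - y^3/2 + 15*y/8


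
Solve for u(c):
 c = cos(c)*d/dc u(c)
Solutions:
 u(c) = C1 + Integral(c/cos(c), c)


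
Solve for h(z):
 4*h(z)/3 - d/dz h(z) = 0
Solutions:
 h(z) = C1*exp(4*z/3)


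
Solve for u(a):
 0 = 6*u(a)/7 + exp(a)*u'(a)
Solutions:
 u(a) = C1*exp(6*exp(-a)/7)


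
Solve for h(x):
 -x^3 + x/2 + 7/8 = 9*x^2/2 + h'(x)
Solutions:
 h(x) = C1 - x^4/4 - 3*x^3/2 + x^2/4 + 7*x/8


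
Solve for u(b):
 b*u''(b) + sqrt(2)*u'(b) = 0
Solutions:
 u(b) = C1 + C2*b^(1 - sqrt(2))


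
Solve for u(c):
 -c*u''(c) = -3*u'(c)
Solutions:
 u(c) = C1 + C2*c^4


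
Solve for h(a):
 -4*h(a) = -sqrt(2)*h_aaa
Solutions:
 h(a) = C3*exp(sqrt(2)*a) + (C1*sin(sqrt(6)*a/2) + C2*cos(sqrt(6)*a/2))*exp(-sqrt(2)*a/2)


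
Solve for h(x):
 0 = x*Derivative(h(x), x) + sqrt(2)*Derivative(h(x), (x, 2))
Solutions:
 h(x) = C1 + C2*erf(2^(1/4)*x/2)


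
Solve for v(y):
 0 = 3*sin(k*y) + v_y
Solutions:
 v(y) = C1 + 3*cos(k*y)/k


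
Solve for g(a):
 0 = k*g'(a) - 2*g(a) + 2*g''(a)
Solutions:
 g(a) = C1*exp(a*(-k + sqrt(k^2 + 16))/4) + C2*exp(-a*(k + sqrt(k^2 + 16))/4)


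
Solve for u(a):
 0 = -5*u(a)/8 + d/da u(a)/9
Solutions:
 u(a) = C1*exp(45*a/8)


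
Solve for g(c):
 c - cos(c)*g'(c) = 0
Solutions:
 g(c) = C1 + Integral(c/cos(c), c)


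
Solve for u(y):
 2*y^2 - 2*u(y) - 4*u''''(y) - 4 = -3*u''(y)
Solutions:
 u(y) = y^2 + (C1*sin(2^(3/4)*y*sin(atan(sqrt(23)/3)/2)/2) + C2*cos(2^(3/4)*y*sin(atan(sqrt(23)/3)/2)/2))*exp(-2^(3/4)*y*cos(atan(sqrt(23)/3)/2)/2) + (C3*sin(2^(3/4)*y*sin(atan(sqrt(23)/3)/2)/2) + C4*cos(2^(3/4)*y*sin(atan(sqrt(23)/3)/2)/2))*exp(2^(3/4)*y*cos(atan(sqrt(23)/3)/2)/2) + 1


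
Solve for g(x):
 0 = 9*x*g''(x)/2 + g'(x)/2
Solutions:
 g(x) = C1 + C2*x^(8/9)


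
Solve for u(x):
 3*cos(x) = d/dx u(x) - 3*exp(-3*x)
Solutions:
 u(x) = C1 + 3*sin(x) - exp(-3*x)


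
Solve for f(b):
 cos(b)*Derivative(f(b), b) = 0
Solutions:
 f(b) = C1


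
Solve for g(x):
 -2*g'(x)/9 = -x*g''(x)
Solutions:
 g(x) = C1 + C2*x^(11/9)


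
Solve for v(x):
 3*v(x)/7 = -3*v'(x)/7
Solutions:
 v(x) = C1*exp(-x)


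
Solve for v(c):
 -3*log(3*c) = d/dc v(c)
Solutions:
 v(c) = C1 - 3*c*log(c) - c*log(27) + 3*c


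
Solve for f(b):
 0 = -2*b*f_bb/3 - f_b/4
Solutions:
 f(b) = C1 + C2*b^(5/8)


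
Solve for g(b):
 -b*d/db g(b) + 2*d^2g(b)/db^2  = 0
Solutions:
 g(b) = C1 + C2*erfi(b/2)


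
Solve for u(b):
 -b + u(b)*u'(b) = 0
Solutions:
 u(b) = -sqrt(C1 + b^2)
 u(b) = sqrt(C1 + b^2)


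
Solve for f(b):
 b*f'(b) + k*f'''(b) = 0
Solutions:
 f(b) = C1 + Integral(C2*airyai(b*(-1/k)^(1/3)) + C3*airybi(b*(-1/k)^(1/3)), b)


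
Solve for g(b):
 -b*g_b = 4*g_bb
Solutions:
 g(b) = C1 + C2*erf(sqrt(2)*b/4)


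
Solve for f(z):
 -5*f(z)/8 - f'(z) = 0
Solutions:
 f(z) = C1*exp(-5*z/8)


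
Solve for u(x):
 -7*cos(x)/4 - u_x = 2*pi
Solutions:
 u(x) = C1 - 2*pi*x - 7*sin(x)/4


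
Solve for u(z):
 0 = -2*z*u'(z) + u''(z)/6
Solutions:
 u(z) = C1 + C2*erfi(sqrt(6)*z)


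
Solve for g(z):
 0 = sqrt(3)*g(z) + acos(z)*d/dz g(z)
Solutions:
 g(z) = C1*exp(-sqrt(3)*Integral(1/acos(z), z))


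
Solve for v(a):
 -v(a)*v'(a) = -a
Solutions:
 v(a) = -sqrt(C1 + a^2)
 v(a) = sqrt(C1 + a^2)


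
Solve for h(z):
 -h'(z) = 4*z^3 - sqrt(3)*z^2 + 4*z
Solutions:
 h(z) = C1 - z^4 + sqrt(3)*z^3/3 - 2*z^2


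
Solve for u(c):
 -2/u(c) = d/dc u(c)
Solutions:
 u(c) = -sqrt(C1 - 4*c)
 u(c) = sqrt(C1 - 4*c)


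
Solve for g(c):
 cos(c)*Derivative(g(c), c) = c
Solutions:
 g(c) = C1 + Integral(c/cos(c), c)


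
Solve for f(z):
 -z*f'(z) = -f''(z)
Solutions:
 f(z) = C1 + C2*erfi(sqrt(2)*z/2)


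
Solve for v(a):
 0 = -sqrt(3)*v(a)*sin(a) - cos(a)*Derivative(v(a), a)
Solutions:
 v(a) = C1*cos(a)^(sqrt(3))


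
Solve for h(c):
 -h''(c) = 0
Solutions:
 h(c) = C1 + C2*c


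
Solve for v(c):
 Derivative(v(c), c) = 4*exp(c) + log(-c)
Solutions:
 v(c) = C1 + c*log(-c) - c + 4*exp(c)


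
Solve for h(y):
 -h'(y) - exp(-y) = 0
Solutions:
 h(y) = C1 + exp(-y)


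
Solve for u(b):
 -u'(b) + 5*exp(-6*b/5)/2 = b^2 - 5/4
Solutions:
 u(b) = C1 - b^3/3 + 5*b/4 - 25*exp(-6*b/5)/12


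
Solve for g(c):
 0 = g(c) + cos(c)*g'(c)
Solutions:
 g(c) = C1*sqrt(sin(c) - 1)/sqrt(sin(c) + 1)


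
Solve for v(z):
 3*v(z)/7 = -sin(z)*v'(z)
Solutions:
 v(z) = C1*(cos(z) + 1)^(3/14)/(cos(z) - 1)^(3/14)


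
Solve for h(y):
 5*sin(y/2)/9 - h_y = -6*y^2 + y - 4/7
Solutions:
 h(y) = C1 + 2*y^3 - y^2/2 + 4*y/7 - 10*cos(y/2)/9


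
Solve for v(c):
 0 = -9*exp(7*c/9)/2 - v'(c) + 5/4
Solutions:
 v(c) = C1 + 5*c/4 - 81*exp(7*c/9)/14


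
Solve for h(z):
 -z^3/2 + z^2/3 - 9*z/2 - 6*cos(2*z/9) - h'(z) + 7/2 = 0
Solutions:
 h(z) = C1 - z^4/8 + z^3/9 - 9*z^2/4 + 7*z/2 - 27*sin(2*z/9)


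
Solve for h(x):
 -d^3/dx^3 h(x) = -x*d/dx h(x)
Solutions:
 h(x) = C1 + Integral(C2*airyai(x) + C3*airybi(x), x)


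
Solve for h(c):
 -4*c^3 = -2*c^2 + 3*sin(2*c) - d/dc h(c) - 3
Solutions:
 h(c) = C1 + c^4 - 2*c^3/3 - 3*c - 3*cos(2*c)/2


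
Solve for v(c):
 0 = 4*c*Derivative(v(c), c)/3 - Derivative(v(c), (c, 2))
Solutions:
 v(c) = C1 + C2*erfi(sqrt(6)*c/3)


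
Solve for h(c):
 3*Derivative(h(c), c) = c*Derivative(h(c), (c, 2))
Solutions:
 h(c) = C1 + C2*c^4


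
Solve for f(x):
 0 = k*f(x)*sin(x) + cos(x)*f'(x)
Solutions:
 f(x) = C1*exp(k*log(cos(x)))


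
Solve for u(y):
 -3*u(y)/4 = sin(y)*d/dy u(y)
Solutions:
 u(y) = C1*(cos(y) + 1)^(3/8)/(cos(y) - 1)^(3/8)


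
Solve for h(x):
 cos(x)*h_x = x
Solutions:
 h(x) = C1 + Integral(x/cos(x), x)


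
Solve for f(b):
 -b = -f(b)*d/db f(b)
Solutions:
 f(b) = -sqrt(C1 + b^2)
 f(b) = sqrt(C1 + b^2)


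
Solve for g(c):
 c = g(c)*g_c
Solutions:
 g(c) = -sqrt(C1 + c^2)
 g(c) = sqrt(C1 + c^2)


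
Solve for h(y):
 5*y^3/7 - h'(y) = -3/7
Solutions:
 h(y) = C1 + 5*y^4/28 + 3*y/7


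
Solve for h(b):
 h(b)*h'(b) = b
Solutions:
 h(b) = -sqrt(C1 + b^2)
 h(b) = sqrt(C1 + b^2)


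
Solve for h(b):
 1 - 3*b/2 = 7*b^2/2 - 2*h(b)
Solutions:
 h(b) = 7*b^2/4 + 3*b/4 - 1/2


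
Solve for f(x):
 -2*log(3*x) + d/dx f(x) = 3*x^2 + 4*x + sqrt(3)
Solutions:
 f(x) = C1 + x^3 + 2*x^2 + 2*x*log(x) - 2*x + sqrt(3)*x + x*log(9)


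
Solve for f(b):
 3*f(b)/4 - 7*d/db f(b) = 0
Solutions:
 f(b) = C1*exp(3*b/28)


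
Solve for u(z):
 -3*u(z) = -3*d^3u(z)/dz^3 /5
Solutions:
 u(z) = C3*exp(5^(1/3)*z) + (C1*sin(sqrt(3)*5^(1/3)*z/2) + C2*cos(sqrt(3)*5^(1/3)*z/2))*exp(-5^(1/3)*z/2)


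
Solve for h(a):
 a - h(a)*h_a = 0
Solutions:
 h(a) = -sqrt(C1 + a^2)
 h(a) = sqrt(C1 + a^2)


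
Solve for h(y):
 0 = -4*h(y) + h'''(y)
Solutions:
 h(y) = C3*exp(2^(2/3)*y) + (C1*sin(2^(2/3)*sqrt(3)*y/2) + C2*cos(2^(2/3)*sqrt(3)*y/2))*exp(-2^(2/3)*y/2)


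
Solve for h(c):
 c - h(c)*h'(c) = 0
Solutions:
 h(c) = -sqrt(C1 + c^2)
 h(c) = sqrt(C1 + c^2)


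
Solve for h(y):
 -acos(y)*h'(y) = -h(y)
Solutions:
 h(y) = C1*exp(Integral(1/acos(y), y))


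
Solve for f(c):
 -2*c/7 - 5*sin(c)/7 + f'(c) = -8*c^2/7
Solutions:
 f(c) = C1 - 8*c^3/21 + c^2/7 - 5*cos(c)/7


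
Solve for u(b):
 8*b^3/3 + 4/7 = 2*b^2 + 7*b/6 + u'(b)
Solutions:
 u(b) = C1 + 2*b^4/3 - 2*b^3/3 - 7*b^2/12 + 4*b/7


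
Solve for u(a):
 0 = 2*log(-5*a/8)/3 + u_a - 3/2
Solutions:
 u(a) = C1 - 2*a*log(-a)/3 + a*(-2*log(5)/3 + 2*log(2) + 13/6)


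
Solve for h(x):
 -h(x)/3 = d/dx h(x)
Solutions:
 h(x) = C1*exp(-x/3)


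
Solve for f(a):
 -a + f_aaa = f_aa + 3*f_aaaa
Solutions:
 f(a) = C1 + C2*a - a^3/6 - a^2/2 + (C3*sin(sqrt(11)*a/6) + C4*cos(sqrt(11)*a/6))*exp(a/6)


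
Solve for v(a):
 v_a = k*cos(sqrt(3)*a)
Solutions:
 v(a) = C1 + sqrt(3)*k*sin(sqrt(3)*a)/3


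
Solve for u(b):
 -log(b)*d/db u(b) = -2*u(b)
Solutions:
 u(b) = C1*exp(2*li(b))


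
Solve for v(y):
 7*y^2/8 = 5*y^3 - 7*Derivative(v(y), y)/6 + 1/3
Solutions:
 v(y) = C1 + 15*y^4/14 - y^3/4 + 2*y/7


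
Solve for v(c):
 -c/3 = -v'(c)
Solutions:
 v(c) = C1 + c^2/6


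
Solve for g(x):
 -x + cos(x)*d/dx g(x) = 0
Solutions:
 g(x) = C1 + Integral(x/cos(x), x)


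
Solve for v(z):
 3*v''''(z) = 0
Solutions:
 v(z) = C1 + C2*z + C3*z^2 + C4*z^3


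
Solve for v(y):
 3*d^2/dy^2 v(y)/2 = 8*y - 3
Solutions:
 v(y) = C1 + C2*y + 8*y^3/9 - y^2


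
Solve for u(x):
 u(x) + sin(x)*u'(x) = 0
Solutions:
 u(x) = C1*sqrt(cos(x) + 1)/sqrt(cos(x) - 1)


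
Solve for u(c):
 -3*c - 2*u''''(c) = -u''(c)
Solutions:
 u(c) = C1 + C2*c + C3*exp(-sqrt(2)*c/2) + C4*exp(sqrt(2)*c/2) + c^3/2


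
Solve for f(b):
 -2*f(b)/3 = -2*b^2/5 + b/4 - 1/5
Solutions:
 f(b) = 3*b^2/5 - 3*b/8 + 3/10


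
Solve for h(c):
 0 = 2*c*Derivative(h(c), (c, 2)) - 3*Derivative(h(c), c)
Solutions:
 h(c) = C1 + C2*c^(5/2)


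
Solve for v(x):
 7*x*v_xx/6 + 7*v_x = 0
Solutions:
 v(x) = C1 + C2/x^5


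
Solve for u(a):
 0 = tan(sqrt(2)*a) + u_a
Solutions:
 u(a) = C1 + sqrt(2)*log(cos(sqrt(2)*a))/2


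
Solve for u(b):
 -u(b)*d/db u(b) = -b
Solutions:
 u(b) = -sqrt(C1 + b^2)
 u(b) = sqrt(C1 + b^2)


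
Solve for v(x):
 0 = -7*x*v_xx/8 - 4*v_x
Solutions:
 v(x) = C1 + C2/x^(25/7)


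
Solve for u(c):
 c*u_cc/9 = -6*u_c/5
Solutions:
 u(c) = C1 + C2/c^(49/5)


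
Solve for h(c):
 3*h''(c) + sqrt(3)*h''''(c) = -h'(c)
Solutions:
 h(c) = C1 + C2*exp(c*(-2*2^(1/3)*3^(5/6)/(sqrt(3) + sqrt(3 + 4*sqrt(3)))^(1/3) + 6^(2/3)*(sqrt(3) + sqrt(3 + 4*sqrt(3)))^(1/3))/12)*sin(c*(2*6^(1/3)/(sqrt(3) + sqrt(3 + 4*sqrt(3)))^(1/3) + 2^(2/3)*3^(1/6)*(sqrt(3) + sqrt(3 + 4*sqrt(3)))^(1/3))/4) + C3*exp(c*(-2*2^(1/3)*3^(5/6)/(sqrt(3) + sqrt(3 + 4*sqrt(3)))^(1/3) + 6^(2/3)*(sqrt(3) + sqrt(3 + 4*sqrt(3)))^(1/3))/12)*cos(c*(2*6^(1/3)/(sqrt(3) + sqrt(3 + 4*sqrt(3)))^(1/3) + 2^(2/3)*3^(1/6)*(sqrt(3) + sqrt(3 + 4*sqrt(3)))^(1/3))/4) + C4*exp(-c*(-2*2^(1/3)*3^(5/6)/(sqrt(3) + sqrt(3 + 4*sqrt(3)))^(1/3) + 6^(2/3)*(sqrt(3) + sqrt(3 + 4*sqrt(3)))^(1/3))/6)


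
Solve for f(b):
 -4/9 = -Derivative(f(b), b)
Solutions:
 f(b) = C1 + 4*b/9


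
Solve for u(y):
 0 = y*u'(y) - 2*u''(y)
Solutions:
 u(y) = C1 + C2*erfi(y/2)


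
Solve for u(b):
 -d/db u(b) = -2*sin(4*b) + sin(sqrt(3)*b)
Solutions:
 u(b) = C1 - cos(4*b)/2 + sqrt(3)*cos(sqrt(3)*b)/3


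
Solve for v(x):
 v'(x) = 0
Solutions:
 v(x) = C1


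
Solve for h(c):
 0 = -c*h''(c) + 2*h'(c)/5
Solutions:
 h(c) = C1 + C2*c^(7/5)


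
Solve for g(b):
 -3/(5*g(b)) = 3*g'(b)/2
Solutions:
 g(b) = -sqrt(C1 - 20*b)/5
 g(b) = sqrt(C1 - 20*b)/5


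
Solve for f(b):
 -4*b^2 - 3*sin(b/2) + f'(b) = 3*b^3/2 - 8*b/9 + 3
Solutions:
 f(b) = C1 + 3*b^4/8 + 4*b^3/3 - 4*b^2/9 + 3*b - 6*cos(b/2)


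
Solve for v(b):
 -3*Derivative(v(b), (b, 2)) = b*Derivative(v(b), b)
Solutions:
 v(b) = C1 + C2*erf(sqrt(6)*b/6)


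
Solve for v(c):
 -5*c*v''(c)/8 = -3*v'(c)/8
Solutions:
 v(c) = C1 + C2*c^(8/5)


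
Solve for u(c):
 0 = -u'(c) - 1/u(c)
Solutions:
 u(c) = -sqrt(C1 - 2*c)
 u(c) = sqrt(C1 - 2*c)


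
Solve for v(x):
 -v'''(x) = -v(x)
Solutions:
 v(x) = C3*exp(x) + (C1*sin(sqrt(3)*x/2) + C2*cos(sqrt(3)*x/2))*exp(-x/2)


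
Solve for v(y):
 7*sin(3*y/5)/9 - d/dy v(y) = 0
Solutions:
 v(y) = C1 - 35*cos(3*y/5)/27


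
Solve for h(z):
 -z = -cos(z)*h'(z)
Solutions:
 h(z) = C1 + Integral(z/cos(z), z)


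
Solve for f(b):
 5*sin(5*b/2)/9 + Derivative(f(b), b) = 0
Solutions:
 f(b) = C1 + 2*cos(5*b/2)/9


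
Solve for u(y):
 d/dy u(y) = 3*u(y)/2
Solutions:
 u(y) = C1*exp(3*y/2)


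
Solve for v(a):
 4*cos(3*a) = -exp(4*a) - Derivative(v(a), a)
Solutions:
 v(a) = C1 - exp(4*a)/4 - 4*sin(3*a)/3


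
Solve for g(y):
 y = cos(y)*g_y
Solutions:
 g(y) = C1 + Integral(y/cos(y), y)


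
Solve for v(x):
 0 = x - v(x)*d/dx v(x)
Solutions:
 v(x) = -sqrt(C1 + x^2)
 v(x) = sqrt(C1 + x^2)


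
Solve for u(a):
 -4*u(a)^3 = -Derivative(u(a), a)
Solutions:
 u(a) = -sqrt(2)*sqrt(-1/(C1 + 4*a))/2
 u(a) = sqrt(2)*sqrt(-1/(C1 + 4*a))/2


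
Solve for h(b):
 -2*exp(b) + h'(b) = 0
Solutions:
 h(b) = C1 + 2*exp(b)


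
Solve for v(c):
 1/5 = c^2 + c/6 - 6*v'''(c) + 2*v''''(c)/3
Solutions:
 v(c) = C1 + C2*c + C3*c^2 + C4*exp(9*c) + c^5/360 + 7*c^4/2592 - 127*c^3/29160


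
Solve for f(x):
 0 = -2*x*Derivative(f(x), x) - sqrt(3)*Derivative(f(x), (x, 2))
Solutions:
 f(x) = C1 + C2*erf(3^(3/4)*x/3)


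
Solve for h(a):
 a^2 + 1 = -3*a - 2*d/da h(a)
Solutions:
 h(a) = C1 - a^3/6 - 3*a^2/4 - a/2


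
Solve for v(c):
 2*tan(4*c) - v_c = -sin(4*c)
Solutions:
 v(c) = C1 - log(cos(4*c))/2 - cos(4*c)/4


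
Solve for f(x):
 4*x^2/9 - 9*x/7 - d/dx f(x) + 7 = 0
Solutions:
 f(x) = C1 + 4*x^3/27 - 9*x^2/14 + 7*x


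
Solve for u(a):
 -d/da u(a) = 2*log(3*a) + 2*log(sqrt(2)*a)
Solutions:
 u(a) = C1 - 4*a*log(a) - a*log(18) + 4*a


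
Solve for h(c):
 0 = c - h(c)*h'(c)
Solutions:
 h(c) = -sqrt(C1 + c^2)
 h(c) = sqrt(C1 + c^2)


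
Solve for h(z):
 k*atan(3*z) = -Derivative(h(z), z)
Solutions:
 h(z) = C1 - k*(z*atan(3*z) - log(9*z^2 + 1)/6)


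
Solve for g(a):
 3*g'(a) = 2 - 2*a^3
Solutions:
 g(a) = C1 - a^4/6 + 2*a/3


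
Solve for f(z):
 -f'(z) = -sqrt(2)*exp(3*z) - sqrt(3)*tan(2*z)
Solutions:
 f(z) = C1 + sqrt(2)*exp(3*z)/3 - sqrt(3)*log(cos(2*z))/2


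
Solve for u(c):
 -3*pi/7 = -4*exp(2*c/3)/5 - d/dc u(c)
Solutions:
 u(c) = C1 + 3*pi*c/7 - 6*exp(2*c/3)/5


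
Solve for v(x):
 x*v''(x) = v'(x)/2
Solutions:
 v(x) = C1 + C2*x^(3/2)


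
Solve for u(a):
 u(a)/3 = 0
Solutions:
 u(a) = 0


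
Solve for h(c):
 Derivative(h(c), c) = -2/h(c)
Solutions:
 h(c) = -sqrt(C1 - 4*c)
 h(c) = sqrt(C1 - 4*c)


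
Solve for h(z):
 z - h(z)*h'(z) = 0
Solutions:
 h(z) = -sqrt(C1 + z^2)
 h(z) = sqrt(C1 + z^2)


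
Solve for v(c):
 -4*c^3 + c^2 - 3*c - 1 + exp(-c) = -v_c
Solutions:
 v(c) = C1 + c^4 - c^3/3 + 3*c^2/2 + c + exp(-c)


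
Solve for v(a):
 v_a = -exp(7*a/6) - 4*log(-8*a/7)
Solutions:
 v(a) = C1 - 4*a*log(-a) + 4*a*(-3*log(2) + 1 + log(7)) - 6*exp(7*a/6)/7


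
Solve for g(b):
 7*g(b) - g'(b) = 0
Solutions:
 g(b) = C1*exp(7*b)


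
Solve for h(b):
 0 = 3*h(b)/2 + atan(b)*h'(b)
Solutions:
 h(b) = C1*exp(-3*Integral(1/atan(b), b)/2)


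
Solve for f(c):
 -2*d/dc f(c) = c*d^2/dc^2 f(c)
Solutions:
 f(c) = C1 + C2/c


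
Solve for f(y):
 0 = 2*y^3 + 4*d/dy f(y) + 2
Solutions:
 f(y) = C1 - y^4/8 - y/2


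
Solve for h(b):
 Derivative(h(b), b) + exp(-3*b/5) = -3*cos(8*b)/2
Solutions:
 h(b) = C1 - 3*sin(8*b)/16 + 5*exp(-3*b/5)/3


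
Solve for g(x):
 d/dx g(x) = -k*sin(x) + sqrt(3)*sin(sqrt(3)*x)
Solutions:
 g(x) = C1 + k*cos(x) - cos(sqrt(3)*x)


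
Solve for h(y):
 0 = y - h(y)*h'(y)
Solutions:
 h(y) = -sqrt(C1 + y^2)
 h(y) = sqrt(C1 + y^2)


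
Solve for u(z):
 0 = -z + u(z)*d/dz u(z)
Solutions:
 u(z) = -sqrt(C1 + z^2)
 u(z) = sqrt(C1 + z^2)


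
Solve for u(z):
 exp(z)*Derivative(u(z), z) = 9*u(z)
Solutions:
 u(z) = C1*exp(-9*exp(-z))


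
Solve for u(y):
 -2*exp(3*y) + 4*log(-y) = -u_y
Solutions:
 u(y) = C1 - 4*y*log(-y) + 4*y + 2*exp(3*y)/3


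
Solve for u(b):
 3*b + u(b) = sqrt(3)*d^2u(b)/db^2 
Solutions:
 u(b) = C1*exp(-3^(3/4)*b/3) + C2*exp(3^(3/4)*b/3) - 3*b


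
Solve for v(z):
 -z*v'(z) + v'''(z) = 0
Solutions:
 v(z) = C1 + Integral(C2*airyai(z) + C3*airybi(z), z)


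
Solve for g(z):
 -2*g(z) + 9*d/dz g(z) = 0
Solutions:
 g(z) = C1*exp(2*z/9)


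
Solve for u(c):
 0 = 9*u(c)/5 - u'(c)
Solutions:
 u(c) = C1*exp(9*c/5)


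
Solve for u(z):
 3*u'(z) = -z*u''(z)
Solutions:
 u(z) = C1 + C2/z^2


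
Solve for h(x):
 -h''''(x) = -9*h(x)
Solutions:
 h(x) = C1*exp(-sqrt(3)*x) + C2*exp(sqrt(3)*x) + C3*sin(sqrt(3)*x) + C4*cos(sqrt(3)*x)


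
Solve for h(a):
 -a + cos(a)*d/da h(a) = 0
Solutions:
 h(a) = C1 + Integral(a/cos(a), a)


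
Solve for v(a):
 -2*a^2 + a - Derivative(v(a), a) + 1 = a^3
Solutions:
 v(a) = C1 - a^4/4 - 2*a^3/3 + a^2/2 + a


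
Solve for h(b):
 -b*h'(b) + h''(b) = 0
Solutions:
 h(b) = C1 + C2*erfi(sqrt(2)*b/2)


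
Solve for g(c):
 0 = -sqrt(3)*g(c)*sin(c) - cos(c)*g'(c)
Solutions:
 g(c) = C1*cos(c)^(sqrt(3))


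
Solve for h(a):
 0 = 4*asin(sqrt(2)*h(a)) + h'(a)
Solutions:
 Integral(1/asin(sqrt(2)*_y), (_y, h(a))) = C1 - 4*a


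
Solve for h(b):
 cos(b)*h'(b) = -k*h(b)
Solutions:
 h(b) = C1*exp(k*(log(sin(b) - 1) - log(sin(b) + 1))/2)


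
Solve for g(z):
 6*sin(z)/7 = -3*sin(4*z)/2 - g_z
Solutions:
 g(z) = C1 + 6*cos(z)/7 + 3*cos(4*z)/8


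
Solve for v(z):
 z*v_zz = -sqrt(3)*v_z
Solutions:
 v(z) = C1 + C2*z^(1 - sqrt(3))


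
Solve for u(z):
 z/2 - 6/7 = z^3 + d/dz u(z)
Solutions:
 u(z) = C1 - z^4/4 + z^2/4 - 6*z/7


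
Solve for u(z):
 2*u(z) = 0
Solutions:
 u(z) = 0


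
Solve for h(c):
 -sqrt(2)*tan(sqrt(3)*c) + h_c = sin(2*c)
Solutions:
 h(c) = C1 - sqrt(6)*log(cos(sqrt(3)*c))/3 - cos(2*c)/2


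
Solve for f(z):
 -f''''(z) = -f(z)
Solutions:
 f(z) = C1*exp(-z) + C2*exp(z) + C3*sin(z) + C4*cos(z)


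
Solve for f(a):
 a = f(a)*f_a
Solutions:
 f(a) = -sqrt(C1 + a^2)
 f(a) = sqrt(C1 + a^2)


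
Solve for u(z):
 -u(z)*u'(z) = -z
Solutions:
 u(z) = -sqrt(C1 + z^2)
 u(z) = sqrt(C1 + z^2)


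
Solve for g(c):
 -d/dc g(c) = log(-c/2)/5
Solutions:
 g(c) = C1 - c*log(-c)/5 + c*(log(2) + 1)/5


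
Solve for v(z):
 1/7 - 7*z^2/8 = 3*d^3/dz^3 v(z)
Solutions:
 v(z) = C1 + C2*z + C3*z^2 - 7*z^5/1440 + z^3/126


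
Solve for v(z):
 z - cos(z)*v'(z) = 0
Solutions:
 v(z) = C1 + Integral(z/cos(z), z)


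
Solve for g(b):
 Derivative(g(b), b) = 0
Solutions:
 g(b) = C1


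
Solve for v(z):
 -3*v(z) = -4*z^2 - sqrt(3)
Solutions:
 v(z) = 4*z^2/3 + sqrt(3)/3


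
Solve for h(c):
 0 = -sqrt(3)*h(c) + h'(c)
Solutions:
 h(c) = C1*exp(sqrt(3)*c)


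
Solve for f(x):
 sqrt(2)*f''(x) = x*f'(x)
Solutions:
 f(x) = C1 + C2*erfi(2^(1/4)*x/2)


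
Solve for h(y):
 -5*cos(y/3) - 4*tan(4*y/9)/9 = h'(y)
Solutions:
 h(y) = C1 + log(cos(4*y/9)) - 15*sin(y/3)


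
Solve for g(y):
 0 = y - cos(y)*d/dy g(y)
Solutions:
 g(y) = C1 + Integral(y/cos(y), y)


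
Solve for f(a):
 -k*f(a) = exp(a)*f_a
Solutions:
 f(a) = C1*exp(k*exp(-a))


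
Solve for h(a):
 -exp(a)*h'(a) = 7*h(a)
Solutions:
 h(a) = C1*exp(7*exp(-a))


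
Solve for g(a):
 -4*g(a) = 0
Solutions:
 g(a) = 0


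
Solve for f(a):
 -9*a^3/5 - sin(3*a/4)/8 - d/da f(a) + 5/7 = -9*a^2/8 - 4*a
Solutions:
 f(a) = C1 - 9*a^4/20 + 3*a^3/8 + 2*a^2 + 5*a/7 + cos(3*a/4)/6


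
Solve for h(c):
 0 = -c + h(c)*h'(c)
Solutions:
 h(c) = -sqrt(C1 + c^2)
 h(c) = sqrt(C1 + c^2)


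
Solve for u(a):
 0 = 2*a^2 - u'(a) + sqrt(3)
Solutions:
 u(a) = C1 + 2*a^3/3 + sqrt(3)*a


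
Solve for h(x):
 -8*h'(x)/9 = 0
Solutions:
 h(x) = C1


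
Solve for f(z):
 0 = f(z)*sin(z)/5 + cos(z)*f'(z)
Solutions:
 f(z) = C1*cos(z)^(1/5)


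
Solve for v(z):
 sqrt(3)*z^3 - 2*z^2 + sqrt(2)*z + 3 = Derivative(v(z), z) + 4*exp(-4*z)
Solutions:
 v(z) = C1 + sqrt(3)*z^4/4 - 2*z^3/3 + sqrt(2)*z^2/2 + 3*z + exp(-4*z)


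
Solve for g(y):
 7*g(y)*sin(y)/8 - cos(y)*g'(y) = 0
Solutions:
 g(y) = C1/cos(y)^(7/8)


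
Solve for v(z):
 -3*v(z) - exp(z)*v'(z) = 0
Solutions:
 v(z) = C1*exp(3*exp(-z))


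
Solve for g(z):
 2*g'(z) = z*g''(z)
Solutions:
 g(z) = C1 + C2*z^3


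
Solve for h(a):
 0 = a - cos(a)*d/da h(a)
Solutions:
 h(a) = C1 + Integral(a/cos(a), a)


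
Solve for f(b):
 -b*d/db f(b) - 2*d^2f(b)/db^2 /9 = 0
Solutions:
 f(b) = C1 + C2*erf(3*b/2)


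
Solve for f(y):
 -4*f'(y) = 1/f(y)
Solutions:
 f(y) = -sqrt(C1 - 2*y)/2
 f(y) = sqrt(C1 - 2*y)/2


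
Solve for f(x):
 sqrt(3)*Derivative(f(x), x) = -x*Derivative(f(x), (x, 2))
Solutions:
 f(x) = C1 + C2*x^(1 - sqrt(3))


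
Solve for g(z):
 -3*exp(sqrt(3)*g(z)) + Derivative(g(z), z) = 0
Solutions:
 g(z) = sqrt(3)*(2*log(-1/(C1 + 3*z)) - log(3))/6


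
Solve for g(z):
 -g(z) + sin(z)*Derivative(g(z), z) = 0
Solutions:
 g(z) = C1*sqrt(cos(z) - 1)/sqrt(cos(z) + 1)


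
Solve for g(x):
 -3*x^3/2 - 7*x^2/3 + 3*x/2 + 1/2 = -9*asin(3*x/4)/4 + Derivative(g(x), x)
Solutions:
 g(x) = C1 - 3*x^4/8 - 7*x^3/9 + 3*x^2/4 + 9*x*asin(3*x/4)/4 + x/2 + 3*sqrt(16 - 9*x^2)/4
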